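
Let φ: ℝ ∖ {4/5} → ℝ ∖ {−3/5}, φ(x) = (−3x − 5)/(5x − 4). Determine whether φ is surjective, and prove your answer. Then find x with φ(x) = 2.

For any y ≠ −3/5, solving y(5x − 4) = −3x − 5 for x gives a well-defined x ≠ 4/5. So φ is surjective.
Solving φ(x) = 2: cross-multiplying gives −3x − 5 = 2(5x − 4), which rearranges to −13x = −3, so x = 3/13.

3/13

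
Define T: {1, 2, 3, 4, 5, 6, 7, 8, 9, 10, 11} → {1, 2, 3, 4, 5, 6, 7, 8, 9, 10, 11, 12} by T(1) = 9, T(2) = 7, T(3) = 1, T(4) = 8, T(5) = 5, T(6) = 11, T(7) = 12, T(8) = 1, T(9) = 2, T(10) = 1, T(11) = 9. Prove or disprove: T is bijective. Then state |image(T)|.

T(3) = 1 = T(8) with 3 ≠ 8, so T is not injective, hence not bijective.
The image of T is {1, 2, 5, 7, 8, 9, 11, 12}, which has 8 elements.

8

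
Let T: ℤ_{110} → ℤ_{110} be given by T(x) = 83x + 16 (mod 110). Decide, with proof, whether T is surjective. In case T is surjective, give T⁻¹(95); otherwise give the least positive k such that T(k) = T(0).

Since gcd(83, 110) = 1, 83 is invertible modulo 110. Euclid's algorithm: 110 = 1·83 + 27, 83 = 3·27 + 2, 27 = 13·2 + 1; back-substituting gives 1 = 57·83 − 43·110, so 83⁻¹ ≡ 57 (mod 110).
For any y ∈ ℤ_{110}, x = 57(y − 16) mod 110 satisfies T(x) = 83·57(y − 16) + 16 ≡ y (since 83·57 ≡ 1 mod 110). So every y has a preimage.
Hence T is surjective.
Since T is surjective, we compute T⁻¹(95): solve 83x + 16 ≡ 95 (mod 110), i.e. 83x ≡ 79 (mod 110).
Multiplying by 83⁻¹ = 57 gives x ≡ 57·79 = 4503 = 40·110 + 103 ≡ 103 (mod 110).
Check: T(103) = 83·103 + 16 = 8565 = 77·110 + 95 ≡ 95 (mod 110).

103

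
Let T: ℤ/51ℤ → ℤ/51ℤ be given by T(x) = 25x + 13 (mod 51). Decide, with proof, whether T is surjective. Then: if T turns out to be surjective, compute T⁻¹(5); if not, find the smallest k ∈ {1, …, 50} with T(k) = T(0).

Since gcd(25, 51) = 1, 25 is invertible modulo 51. Euclid's algorithm: 51 = 2·25 + 1; back-substituting gives 1 = 49·25 − 24·51, so 25⁻¹ ≡ 49 (mod 51).
Then y ↦ 49(y − 13) is a two-sided inverse to T, so every y ∈ ℤ/51ℤ has a preimage.
So T is surjective.
Since T is surjective, we compute T⁻¹(5): solve 25x + 13 ≡ 5 (mod 51), i.e. 25x ≡ 43 (mod 51).
Multiplying by 25⁻¹ = 49 gives x ≡ 49·43 = 2107 = 41·51 + 16 ≡ 16 (mod 51).
Check: T(16) = 25·16 + 13 = 413 = 8·51 + 5 ≡ 5 (mod 51).

16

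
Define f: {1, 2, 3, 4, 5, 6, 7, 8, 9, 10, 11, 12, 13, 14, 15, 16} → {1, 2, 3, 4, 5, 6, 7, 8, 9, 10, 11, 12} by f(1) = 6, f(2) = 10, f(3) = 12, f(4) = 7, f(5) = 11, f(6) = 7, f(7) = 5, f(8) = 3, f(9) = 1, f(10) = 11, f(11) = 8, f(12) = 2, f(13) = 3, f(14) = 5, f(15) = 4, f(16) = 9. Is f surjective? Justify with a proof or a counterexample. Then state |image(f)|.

12

Every element of the codomain has a preimage: 1 = f(9), 2 = f(12), 3 = f(8), 4 = f(15), 5 = f(7), 6 = f(1), 7 = f(4), 8 = f(11), 9 = f(16), 10 = f(2), 11 = f(5), 12 = f(3).
Therefore f is surjective.
The image of f is {1, 2, 3, 4, 5, 6, 7, 8, 9, 10, 11, 12}, which has 12 elements.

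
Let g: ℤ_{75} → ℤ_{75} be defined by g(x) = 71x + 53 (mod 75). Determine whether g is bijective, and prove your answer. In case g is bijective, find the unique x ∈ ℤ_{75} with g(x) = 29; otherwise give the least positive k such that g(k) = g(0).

6

By definition, injectivity means: for all x_1, x_2 in the domain, g(x_1) = g(x_2) implies x_1 = x_2.
If g(x_1) = g(x_2), then 71x_1 ≡ 71x_2 (mod 75). Because gcd(71, 75) = 1, we may cancel 71 to get x_1 ≡ x_2 (mod 75).
We now compute 71⁻¹ mod 75 explicitly. Euclid's algorithm: 75 = 1·71 + 4, 71 = 17·4 + 3, 4 = 1·3 + 1; back-substituting gives 1 = 56·71 − 53·75, so 71⁻¹ ≡ 56 (mod 75).
Then y ↦ 56(y − 53) is a two-sided inverse to g, so every y ∈ ℤ_{75} has a preimage.
So g is bijective.
Since g is bijective, we compute g⁻¹(29): solve 71x + 53 ≡ 29 (mod 75), i.e. 71x ≡ 51 (mod 75).
Multiplying by 71⁻¹ = 56 gives x ≡ 56·51 = 2856 = 38·75 + 6 ≡ 6 (mod 75).
Check: g(6) = 71·6 + 53 = 479 = 6·75 + 29 ≡ 29 (mod 75).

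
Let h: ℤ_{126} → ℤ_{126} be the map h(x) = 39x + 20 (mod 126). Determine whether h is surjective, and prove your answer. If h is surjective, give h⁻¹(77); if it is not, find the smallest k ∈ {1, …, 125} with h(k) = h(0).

Since gcd(39, 126) = 3, we have 39x ≡ 0 (mod 3) for all x, so h(x) ≡ 2 (mod 3).
But 0 ≢ 2 (mod 3), so 0 ∈ ℤ_{126} has no preimage. Hence h is not surjective.
Since h is not surjective, we find the least positive k with h(k) = h(0): this means 39k ≡ 0 (mod 126), i.e. 126 ∣ 39k. Since gcd(39, 126) = 3, dividing through by 3 this holds exactly when 42 ∣ 13k, and as gcd(13, 42) = 1, exactly when 42 ∣ k.
The smallest positive such k is 42.

42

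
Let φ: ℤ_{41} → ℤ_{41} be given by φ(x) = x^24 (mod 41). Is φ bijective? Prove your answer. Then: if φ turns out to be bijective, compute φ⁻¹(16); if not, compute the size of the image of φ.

6

φ(1) = 1^24 = 1.
φ(3): Repeated squaring mod 41: 3^1 ≡ 3, 3^2 ≡ 3² = 9, 3^4 ≡ 9² = 81 ≡ 40, 3^8 ≡ 40² = 1600 ≡ 1, 3^16 ≡ 1² = 1. Since 24 = 16 + 8, 3^24 ≡ 1·1: 1·1 = 1. So 3^24 ≡ 1 (mod 41).
So φ(1) = φ(3) = 1 while 1 ≠ 3, thus φ is not injective, hence not bijective.
Since φ is not bijective, we determine |image(φ)|. Computing x^24 mod 41 for each x (by repeated squaring, reducing mod 41 at every step), the values φ(0), φ(1), …, φ(40) are: 0, 1, 16, 1, 10, 10, 16, 18, 37, 1, 37, 37, 10, 16, 1, 10, 18, 37, 16, 18, 18, 18, 18, 16, 37, 18, 10, 1, 16, 10, 37, 37, 1, 37, 18, 16, 10, 10, 1, 16, 1.
The distinct values are {0, 1, 10, 16, 18, 37}; there are 6 of them.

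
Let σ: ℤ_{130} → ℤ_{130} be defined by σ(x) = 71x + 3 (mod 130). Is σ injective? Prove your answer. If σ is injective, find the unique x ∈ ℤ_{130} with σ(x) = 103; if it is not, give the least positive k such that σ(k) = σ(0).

60

Recall: injectivity means: for all u, v in the domain, σ(u) = σ(v) implies u = v.
If σ(u) = σ(v), then 71u ≡ 71v (mod 130). Because gcd(71, 130) = 1, we may cancel 71 to get u ≡ v (mod 130).
Thus σ is injective.
We now compute 71⁻¹ mod 130 explicitly. Euclid's algorithm: 130 = 1·71 + 59, 71 = 1·59 + 12, 59 = 4·12 + 11, 12 = 1·11 + 1; back-substituting gives 1 = 11·71 − 6·130, so 71⁻¹ ≡ 11 (mod 130).
Since σ is injective, we compute σ⁻¹(103): solve 71x + 3 ≡ 103 (mod 130), i.e. 71x ≡ 100 (mod 130).
Multiplying by 71⁻¹ = 11 gives x ≡ 11·100 = 1100 = 8·130 + 60 ≡ 60 (mod 130).
Check: σ(60) = 71·60 + 3 = 4263 = 32·130 + 103 ≡ 103 (mod 130).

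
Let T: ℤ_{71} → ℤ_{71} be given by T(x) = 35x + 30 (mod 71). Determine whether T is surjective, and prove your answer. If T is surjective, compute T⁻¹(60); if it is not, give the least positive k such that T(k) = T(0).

Recall: T is surjective if every y in the codomain equals T(x) for some x in the domain.
Since gcd(35, 71) = 1, 35 is invertible modulo 71. Euclid's algorithm: 71 = 2·35 + 1; back-substituting gives 1 = 69·35 − 34·71, so 35⁻¹ ≡ 69 (mod 71).
Then y ↦ 69(y − 30) is a two-sided inverse to T, so every y ∈ ℤ_{71} has a preimage.
Hence T is surjective.
Since T is surjective, we find T⁻¹(60): we need 35x ≡ 60 − 30 ≡ 30 (mod 71). Using 35⁻¹ = 69: x ≡ 69·30 = 2070 = 29·71 + 11, so x = 11.
Check: T(11) = 35·11 + 30 = 415 = 5·71 + 60 ≡ 60 (mod 71).

11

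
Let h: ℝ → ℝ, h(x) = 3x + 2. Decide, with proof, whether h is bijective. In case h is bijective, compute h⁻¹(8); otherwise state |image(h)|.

By definition, injectivity means: for all x_1, x_2 in the domain, h(x_1) = h(x_2) implies x_1 = x_2.
Suppose h(x_1) = h(x_2). Then 3x_1 + 2 = 3x_2 + 2, therefore 3x_1 = 3x_2, hence x_1 = x_2.
For any y ∈ ℝ, x = (y − 2)/3 satisfies h(x) = y.
Therefore h is bijective.
Since h is bijective, we compute h⁻¹(8) = (8 − 2)/3 = 2.

2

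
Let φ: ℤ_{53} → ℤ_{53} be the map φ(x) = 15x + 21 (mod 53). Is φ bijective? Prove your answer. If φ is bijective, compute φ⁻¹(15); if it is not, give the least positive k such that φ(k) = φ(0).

Suppose φ(x_1) = φ(x_2) in ℤ_{53}. Then 15x_1 + 21 ≡ 15x_2 + 21 (mod 53), hence 15(x_1 − x_2) ≡ 0 (mod 53).
Since gcd(15, 53) = 1, 15 is invertible modulo 53, therefore x_1 − x_2 ≡ 0 (mod 53), i.e. x_1 = x_2.
We now compute 15⁻¹ mod 53 explicitly. Euclid's algorithm: 53 = 3·15 + 8, 15 = 1·8 + 7, 8 = 1·7 + 1; back-substituting gives 1 = 46·15 − 13·53, so 15⁻¹ ≡ 46 (mod 53).
Then y ↦ 46(y − 21) is a two-sided inverse to φ, so every y ∈ ℤ_{53} has a preimage.
Therefore φ is bijective.
Since φ is bijective, we compute φ⁻¹(15): solve 15x + 21 ≡ 15 (mod 53), i.e. 15x ≡ 47 (mod 53).
Multiplying by 15⁻¹ = 46 gives x ≡ 46·47 = 2162 = 40·53 + 42 ≡ 42 (mod 53).
Check: φ(42) = 15·42 + 21 = 651 = 12·53 + 15 ≡ 15 (mod 53).

42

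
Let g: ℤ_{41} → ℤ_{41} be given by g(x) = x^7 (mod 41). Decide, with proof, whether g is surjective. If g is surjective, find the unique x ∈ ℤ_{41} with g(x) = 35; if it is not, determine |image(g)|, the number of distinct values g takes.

11

Since 41 is prime, the nonzero elements of ℤ_{41} form a cyclic group of order 40.
As gcd(7, 40) = 1, raising to the 7th power is a bijection on this group: if s^7 ≡ t^7 then (st^{−1})^7 = 1, and the only element of order dividing gcd(7, 40) = 1 is 1, so s = t.
With g(0) = 0 this makes g injective on all of ℤ_{41}, hence bijective (finite equal-size domain and codomain). In particular g is surjective.
Since g is surjective, we find the preimage of 35. The inverse of x ↦ x^7 on (ℤ_{41})^× is x ↦ x^23, because 7·23 = 161 = 4·40 + 1 ≡ 1 (mod 40) and x^{40} = 1 for x ≠ 0 (Fermat). So g⁻¹(35) = 35^23 mod 41.
Repeated squaring mod 41: 35^1 ≡ 35, 35^2 ≡ 35² = 1225 ≡ 36, 35^4 ≡ 36² = 1296 ≡ 25, 35^8 ≡ 25² = 625 ≡ 10, 35^16 ≡ 10² = 100 ≡ 18. Since 23 = 16 + 4 + 2 + 1, 35^23 ≡ 18·25·36·35: 18·25 = 450 ≡ 40, then 40·36 = 1440 ≡ 5, then 5·35 = 175 ≡ 11. So 35^23 ≡ 11 (mod 41).
Hence g⁻¹(35) = 11.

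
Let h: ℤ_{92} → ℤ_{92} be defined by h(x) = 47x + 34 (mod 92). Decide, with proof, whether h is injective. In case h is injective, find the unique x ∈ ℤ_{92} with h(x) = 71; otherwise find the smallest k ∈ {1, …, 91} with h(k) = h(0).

83

If h(s) = h(t), then 47s ≡ 47t (mod 92). Because gcd(47, 92) = 1, we may cancel 47 to get s ≡ t (mod 92).
Thus h is injective.
We now compute 47⁻¹ mod 92 explicitly. Euclid's algorithm: 92 = 1·47 + 45, 47 = 1·45 + 2, 45 = 22·2 + 1; back-substituting gives 1 = 47·47 − 24·92, so 47⁻¹ ≡ 47 (mod 92).
Since h is injective, we find h⁻¹(71): we need 47x ≡ 71 − 34 ≡ 37 (mod 92). Using 47⁻¹ = 47: x ≡ 47·37 = 1739 = 18·92 + 83, so x = 83.
Check: h(83) = 47·83 + 34 = 3935 = 42·92 + 71 ≡ 71 (mod 92).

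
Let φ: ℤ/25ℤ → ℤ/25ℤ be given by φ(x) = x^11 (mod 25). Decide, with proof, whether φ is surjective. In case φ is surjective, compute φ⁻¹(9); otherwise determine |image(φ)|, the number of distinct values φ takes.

21

φ(0) = 0^11 = 0.
φ(5): Repeated squaring mod 25: 5^1 ≡ 5, 5^2 ≡ 5² = 25 ≡ 0, 5^4 ≡ 0² = 0, 5^8 ≡ 0² = 0. Since 11 = 8 + 2 + 1, 5^11 ≡ 0·0·5: 0·0 = 0, then 0·5 = 0. So 5^11 ≡ 0 (mod 25).
So φ(0) = φ(5) = 0 while 0 ≠ 5, therefore φ is not injective.
A non-injective map from the 25-element set ℤ/25ℤ to itself takes at most 24 distinct values, so it cannot be surjective. Therefore φ is not surjective.
Since φ is not surjective, we determine |image(φ)|. Computing x^11 mod 25 for each x (by repeated squaring, reducing mod 25 at every step), the values φ(0), φ(1), …, φ(24) are: 0, 1, 23, 22, 4, 0, 6, 18, 17, 9, 0, 11, 13, 12, 14, 0, 16, 8, 7, 19, 0, 21, 3, 2, 24.
The distinct values are {0, 1, 2, 3, 4, 6, 7, 8, 9, 11, 12, 13, 14, 16, 17, 18, 19, 21, 22, 23, 24}; there are 21 of them.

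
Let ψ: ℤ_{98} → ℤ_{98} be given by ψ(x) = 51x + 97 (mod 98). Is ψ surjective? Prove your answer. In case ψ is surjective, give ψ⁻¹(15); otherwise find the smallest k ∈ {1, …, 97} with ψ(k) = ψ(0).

Since gcd(51, 98) = 1, 51 is invertible modulo 98. Euclid's algorithm: 98 = 1·51 + 47, 51 = 1·47 + 4, 47 = 11·4 + 3, 4 = 1·3 + 1; back-substituting gives 1 = 25·51 − 13·98, so 51⁻¹ ≡ 25 (mod 98).
Then y ↦ 25(y − 97) is a two-sided inverse to ψ, so every y ∈ ℤ_{98} has a preimage.
Thus ψ is surjective.
Since ψ is surjective, we compute ψ⁻¹(15): solve 51x + 97 ≡ 15 (mod 98), i.e. 51x ≡ 16 (mod 98).
Multiplying by 51⁻¹ = 25 gives x ≡ 25·16 = 400 = 4·98 + 8 ≡ 8 (mod 98).
Check: ψ(8) = 51·8 + 97 = 505 = 5·98 + 15 ≡ 15 (mod 98).

8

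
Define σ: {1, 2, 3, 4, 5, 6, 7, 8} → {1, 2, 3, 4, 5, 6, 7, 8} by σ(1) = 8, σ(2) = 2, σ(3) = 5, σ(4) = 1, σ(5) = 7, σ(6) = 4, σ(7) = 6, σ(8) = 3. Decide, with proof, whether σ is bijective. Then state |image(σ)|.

8

The values 8, 2, 5, 1, 7, 4, 6, 3 are a permutation of {1, 2, 3, 4, 5, 6, 7, 8}: each element appears exactly once.
So σ is injective and surjective, hence bijective.
The image of σ is {1, 2, 3, 4, 5, 6, 7, 8}, which has 8 elements.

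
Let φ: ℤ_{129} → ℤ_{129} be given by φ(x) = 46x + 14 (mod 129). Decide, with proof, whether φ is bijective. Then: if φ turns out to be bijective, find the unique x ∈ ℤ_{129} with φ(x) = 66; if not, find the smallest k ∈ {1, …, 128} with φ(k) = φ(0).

If φ(u) = φ(v), then 46u ≡ 46v (mod 129). Because gcd(46, 129) = 1, we may cancel 46 to get u ≡ v (mod 129).
We now compute 46⁻¹ mod 129 explicitly. Euclid's algorithm: 129 = 2·46 + 37, 46 = 1·37 + 9, 37 = 4·9 + 1; back-substituting gives 1 = 115·46 − 41·129, so 46⁻¹ ≡ 115 (mod 129).
Then y ↦ 115(y − 14) is a two-sided inverse to φ, so every y ∈ ℤ_{129} has a preimage.
So φ is bijective.
Since φ is bijective, we find φ⁻¹(66): we need 46x ≡ 66 − 14 ≡ 52 (mod 129). Using 46⁻¹ = 115: x ≡ 115·52 = 5980 = 46·129 + 46, so x = 46.
Check: φ(46) = 46·46 + 14 = 2130 = 16·129 + 66 ≡ 66 (mod 129).

46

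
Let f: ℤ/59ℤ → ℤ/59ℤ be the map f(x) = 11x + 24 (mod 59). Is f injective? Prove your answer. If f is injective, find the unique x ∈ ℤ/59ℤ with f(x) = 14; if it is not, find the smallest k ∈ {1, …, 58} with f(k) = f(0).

Suppose f(s) = f(t) in ℤ/59ℤ. Then 11s + 24 ≡ 11t + 24 (mod 59), hence 11(s − t) ≡ 0 (mod 59).
Since gcd(11, 59) = 1, 11 is invertible modulo 59, so s − t ≡ 0 (mod 59), i.e. s = t.
So f is injective.
We now compute 11⁻¹ mod 59 explicitly. Euclid's algorithm: 59 = 5·11 + 4, 11 = 2·4 + 3, 4 = 1·3 + 1; back-substituting gives 1 = 43·11 − 8·59, so 11⁻¹ ≡ 43 (mod 59).
Since f is injective, we compute f⁻¹(14): solve 11x + 24 ≡ 14 (mod 59), i.e. 11x ≡ 49 (mod 59).
Multiplying by 11⁻¹ = 43 gives x ≡ 43·49 = 2107 = 35·59 + 42 ≡ 42 (mod 59).
Check: f(42) = 11·42 + 24 = 486 = 8·59 + 14 ≡ 14 (mod 59).

42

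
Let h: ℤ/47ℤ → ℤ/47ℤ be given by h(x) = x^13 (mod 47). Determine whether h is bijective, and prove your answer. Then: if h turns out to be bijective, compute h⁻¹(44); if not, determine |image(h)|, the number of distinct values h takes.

Since 47 is prime, the nonzero elements of ℤ/47ℤ form a cyclic group of order 46.
As gcd(13, 46) = 1, raising to the 13th power is a bijection on this group: if x_1^13 ≡ x_2^13 then (x_1x_2^{−1})^13 = 1, and the only element of order dividing gcd(13, 46) = 1 is 1, so x_1 = x_2.
With h(0) = 0 this makes h injective on all of ℤ/47ℤ, hence bijective (finite equal-size domain and codomain). In particular h is bijective.
Since h is bijective, we find the preimage of 44. The inverse of x ↦ x^13 on (ℤ/47ℤ)^× is x ↦ x^39, because 13·39 = 507 = 11·46 + 1 ≡ 1 (mod 46) and x^{46} = 1 for x ≠ 0 (Fermat). So h⁻¹(44) = 44^39 mod 47.
Repeated squaring mod 47: 44^1 ≡ 44, 44^2 ≡ 44² = 1936 ≡ 9, 44^4 ≡ 9² = 81 ≡ 34, 44^8 ≡ 34² = 1156 ≡ 28, 44^16 ≡ 28² = 784 ≡ 32, 44^32 ≡ 32² = 1024 ≡ 37. Since 39 = 32 + 4 + 2 + 1, 44^39 ≡ 37·34·9·44: 37·34 = 1258 ≡ 36, then 36·9 = 324 ≡ 42, then 42·44 = 1848 ≡ 15. So 44^39 ≡ 15 (mod 47).
Hence h⁻¹(44) = 15.

15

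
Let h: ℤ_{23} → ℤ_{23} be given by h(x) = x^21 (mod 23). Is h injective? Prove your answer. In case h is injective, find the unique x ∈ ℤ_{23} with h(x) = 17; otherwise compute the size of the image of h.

19

Since 23 is prime, the nonzero elements of ℤ_{23} form a cyclic group of order 22.
As gcd(21, 22) = 1, raising to the 21st power is a bijection on this group: if u^21 ≡ v^21 then (uv^{−1})^21 = 1, and the only element of order dividing gcd(21, 22) = 1 is 1, so u = v.
With h(0) = 0 this makes h injective on all of ℤ_{23}, hence bijective (finite equal-size domain and codomain). In particular h is injective.
Since h is injective, we find the preimage of 17. The inverse of x ↦ x^21 on (ℤ_{23})^× is x ↦ x^21, because 21·21 = 441 = 20·22 + 1 ≡ 1 (mod 22) and x^{22} = 1 for x ≠ 0 (Fermat). So h⁻¹(17) = 17^21 mod 23.
Repeated squaring mod 23: 17^1 ≡ 17, 17^2 ≡ 17² = 289 ≡ 13, 17^4 ≡ 13² = 169 ≡ 8, 17^8 ≡ 8² = 64 ≡ 18, 17^16 ≡ 18² = 324 ≡ 2. Since 21 = 16 + 4 + 1, 17^21 ≡ 2·8·17: 2·8 = 16, then 16·17 = 272 ≡ 19. So 17^21 ≡ 19 (mod 23).
Hence h⁻¹(17) = 19.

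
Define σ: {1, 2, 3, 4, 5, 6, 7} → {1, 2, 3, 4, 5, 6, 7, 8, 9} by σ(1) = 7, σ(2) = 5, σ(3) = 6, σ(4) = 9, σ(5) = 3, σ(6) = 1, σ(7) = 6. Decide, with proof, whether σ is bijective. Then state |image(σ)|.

σ(3) = 6 = σ(7) with 3 ≠ 7, so σ is not injective, hence not bijective.
The image of σ is {1, 3, 5, 6, 7, 9}, which has 6 elements.

6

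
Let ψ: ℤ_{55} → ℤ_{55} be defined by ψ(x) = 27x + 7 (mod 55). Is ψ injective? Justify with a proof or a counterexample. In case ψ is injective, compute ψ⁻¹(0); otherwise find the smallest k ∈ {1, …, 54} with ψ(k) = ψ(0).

14

By definition, ψ is injective if ψ(s) = ψ(t) implies s = t.
If ψ(s) = ψ(t), then 27s ≡ 27t (mod 55). Because gcd(27, 55) = 1, we may cancel 27 to get s ≡ t (mod 55).
Therefore ψ is injective.
We now compute 27⁻¹ mod 55 explicitly. Euclid's algorithm: 55 = 2·27 + 1; back-substituting gives 1 = 53·27 − 26·55, so 27⁻¹ ≡ 53 (mod 55).
Since ψ is injective, we find ψ⁻¹(0): we need 27x ≡ 0 − 7 ≡ 48 (mod 55). Using 27⁻¹ = 53: x ≡ 53·48 = 2544 = 46·55 + 14, so x = 14.
Check: ψ(14) = 27·14 + 7 = 385 = 7·55 + 0 ≡ 0 (mod 55).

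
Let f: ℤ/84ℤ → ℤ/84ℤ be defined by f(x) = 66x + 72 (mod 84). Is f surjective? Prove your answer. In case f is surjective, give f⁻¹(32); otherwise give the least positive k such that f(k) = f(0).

14

Since gcd(66, 84) = 6, we have 66x ≡ 0 (mod 6) for all x, so f(x) ≡ 0 (mod 6).
But 1 ≢ 0 (mod 6), so 1 ∈ ℤ/84ℤ has no preimage. Therefore f is not surjective.
Since f is not surjective, we find the least positive k with f(k) = f(0): this means 66k ≡ 0 (mod 84), i.e. 84 ∣ 66k. Since gcd(66, 84) = 6, dividing through by 6 this holds exactly when 14 ∣ 11k, and as gcd(11, 14) = 1, exactly when 14 ∣ k.
The smallest positive such k is 14.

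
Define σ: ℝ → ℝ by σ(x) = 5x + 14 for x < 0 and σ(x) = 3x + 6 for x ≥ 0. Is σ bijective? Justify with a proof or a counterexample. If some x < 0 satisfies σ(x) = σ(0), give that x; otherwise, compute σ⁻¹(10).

-8/5

Both pieces are strictly increasing (slopes 5 and 3), so each is injective on its own interval.
The left piece maps (−∞, 0) onto (−∞, 14); the right piece maps [0, ∞) onto [6, ∞).
These images overlap. In particular σ(0) = 6 (right piece), and solving 5x + 14 = 6 on the left piece gives x = −8/5 < 0.
So σ(−8/5) = σ(0) with −8/5 ≠ 0, and σ is not injective, hence not bijective. This x = −8/5 is the requested value below 0.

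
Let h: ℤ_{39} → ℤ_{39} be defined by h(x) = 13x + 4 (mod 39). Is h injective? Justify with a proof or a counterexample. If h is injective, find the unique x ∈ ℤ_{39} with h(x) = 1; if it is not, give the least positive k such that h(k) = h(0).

Recall that h is injective if h(x_1) = h(x_2) implies x_1 = x_2.
We have gcd(13, 39) = 13 > 1. Taking x_1 = 0 and x_2 = 3: h(0) = 4 and h(3) = 13·3 + 4 = 43 ≡ 4 (mod 39).
So h(0) = h(3) while 0 ≠ 3, therefore h is not injective.
Since h is not injective, we find the least positive k with h(k) = h(0): this means 13k ≡ 0 (mod 39), i.e. 39 ∣ 13k. Since gcd(13, 39) = 13, dividing through by 13 this holds exactly when 3 ∣ k.
The smallest positive such k is 3.

3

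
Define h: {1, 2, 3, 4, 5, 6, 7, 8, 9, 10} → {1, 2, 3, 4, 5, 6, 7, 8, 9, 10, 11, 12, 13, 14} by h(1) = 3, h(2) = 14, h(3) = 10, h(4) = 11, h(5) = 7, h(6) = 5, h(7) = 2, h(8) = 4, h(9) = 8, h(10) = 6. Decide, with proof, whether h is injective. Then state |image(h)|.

The values h(1), …, h(10) are 3, 14, 10, 11, 7, 5, 2, 4, 8, 6 — all distinct.
So h(a) = h(b) only when a = b, and h is injective.
The image of h is {2, 3, 4, 5, 6, 7, 8, 10, 11, 14}, which has 10 elements.

10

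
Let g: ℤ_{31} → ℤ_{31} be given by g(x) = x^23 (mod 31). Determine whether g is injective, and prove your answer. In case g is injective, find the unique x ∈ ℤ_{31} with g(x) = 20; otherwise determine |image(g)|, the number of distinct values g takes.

Since 31 is prime, the nonzero elements of ℤ_{31} form a cyclic group of order 30.
As gcd(23, 30) = 1, raising to the 23rd power is a bijection on this group: if s^23 ≡ t^23 then (st^{−1})^23 = 1, and the only element of order dividing gcd(23, 30) = 1 is 1, so s = t.
With g(0) = 0 this makes g injective on all of ℤ_{31}, hence bijective (finite equal-size domain and codomain). In particular g is injective.
Since g is injective, we find the preimage of 20. The inverse of x ↦ x^23 on (ℤ_{31})^× is x ↦ x^17, because 23·17 = 391 = 13·30 + 1 ≡ 1 (mod 30) and x^{30} = 1 for x ≠ 0 (Fermat). So g⁻¹(20) = 20^17 mod 31.
Repeated squaring mod 31: 20^1 ≡ 20, 20^2 ≡ 20² = 400 ≡ 28, 20^4 ≡ 28² = 784 ≡ 9, 20^8 ≡ 9² = 81 ≡ 19, 20^16 ≡ 19² = 361 ≡ 20. Since 17 = 16 + 1, 20^17 ≡ 20·20: 20·20 = 400 ≡ 28. So 20^17 ≡ 28 (mod 31).
Hence g⁻¹(20) = 28.

28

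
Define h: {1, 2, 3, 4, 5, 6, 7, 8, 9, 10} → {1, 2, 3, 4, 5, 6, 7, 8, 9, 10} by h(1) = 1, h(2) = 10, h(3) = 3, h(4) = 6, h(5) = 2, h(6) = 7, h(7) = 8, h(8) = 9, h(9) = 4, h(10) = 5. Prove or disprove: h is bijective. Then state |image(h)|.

10

The values 1, 10, 3, 6, 2, 7, 8, 9, 4, 5 are a permutation of {1, 2, 3, 4, 5, 6, 7, 8, 9, 10}: each element appears exactly once.
So h is injective and surjective, hence bijective.
The image of h is {1, 2, 3, 4, 5, 6, 7, 8, 9, 10}, which has 10 elements.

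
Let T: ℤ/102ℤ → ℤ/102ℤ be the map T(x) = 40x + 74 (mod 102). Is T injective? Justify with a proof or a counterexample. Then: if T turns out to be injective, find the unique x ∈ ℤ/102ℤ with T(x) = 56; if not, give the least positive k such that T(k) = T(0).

51

We have gcd(40, 102) = 2 > 1. Taking a = 0 and b = 51: T(0) = 74 and T(51) = 40·51 + 74 = 2114 ≡ 74 (mod 102).
So T(0) = T(51) while 0 ≠ 51, thus T is not injective.
Since T is not injective, we find the least positive k with T(k) = T(0): this means 40k ≡ 0 (mod 102), i.e. 102 ∣ 40k. Since gcd(40, 102) = 2, dividing through by 2 this holds exactly when 51 ∣ 20k, and as gcd(20, 51) = 1, exactly when 51 ∣ k.
The smallest positive such k is 51.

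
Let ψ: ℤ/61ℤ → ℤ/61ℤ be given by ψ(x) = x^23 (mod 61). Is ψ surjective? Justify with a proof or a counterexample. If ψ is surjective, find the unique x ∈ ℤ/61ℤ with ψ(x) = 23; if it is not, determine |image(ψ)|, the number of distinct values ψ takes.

Since 61 is prime, the nonzero elements of ℤ/61ℤ form a cyclic group of order 60.
As gcd(23, 60) = 1, raising to the 23rd power is a bijection on this group: if u^23 ≡ v^23 then (uv^{−1})^23 = 1, and the only element of order dividing gcd(23, 60) = 1 is 1, so u = v.
With ψ(0) = 0 this makes ψ injective on all of ℤ/61ℤ, hence bijective (finite equal-size domain and codomain). In particular ψ is surjective.
Since ψ is surjective, we find the preimage of 23. The inverse of x ↦ x^23 on (ℤ/61ℤ)^× is x ↦ x^47, because 23·47 = 1081 = 18·60 + 1 ≡ 1 (mod 60) and x^{60} = 1 for x ≠ 0 (Fermat). So ψ⁻¹(23) = 23^47 mod 61.
Repeated squaring mod 61: 23^1 ≡ 23, 23^2 ≡ 23² = 529 ≡ 41, 23^4 ≡ 41² = 1681 ≡ 34, 23^8 ≡ 34² = 1156 ≡ 58, 23^16 ≡ 58² = 3364 ≡ 9, 23^32 ≡ 9² = 81 ≡ 20. Since 47 = 32 + 8 + 4 + 2 + 1, 23^47 ≡ 20·58·34·41·23: 20·58 = 1160 ≡ 1, then 1·34 = 34, then 34·41 = 1394 ≡ 52, then 52·23 = 1196 ≡ 37. So 23^47 ≡ 37 (mod 61).
Hence ψ⁻¹(23) = 37.

37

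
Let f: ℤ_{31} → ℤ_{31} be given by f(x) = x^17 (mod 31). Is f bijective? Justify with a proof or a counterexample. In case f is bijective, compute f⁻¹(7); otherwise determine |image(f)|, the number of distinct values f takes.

Since 31 is prime, the nonzero elements of ℤ_{31} form a cyclic group of order 30.
As gcd(17, 30) = 1, raising to the 17th power is a bijection on this group: if x_1^17 ≡ x_2^17 then (x_1x_2^{−1})^17 = 1, and the only element of order dividing gcd(17, 30) = 1 is 1, so x_1 = x_2.
With f(0) = 0 this makes f injective on all of ℤ_{31}, hence bijective (finite equal-size domain and codomain). In particular f is bijective.
Since f is bijective, we find the preimage of 7. The inverse of x ↦ x^17 on (ℤ_{31})^× is x ↦ x^23, because 17·23 = 391 = 13·30 + 1 ≡ 1 (mod 30) and x^{30} = 1 for x ≠ 0 (Fermat). So f⁻¹(7) = 7^23 mod 31.
Repeated squaring mod 31: 7^1 ≡ 7, 7^2 ≡ 7² = 49 ≡ 18, 7^4 ≡ 18² = 324 ≡ 14, 7^8 ≡ 14² = 196 ≡ 10, 7^16 ≡ 10² = 100 ≡ 7. Since 23 = 16 + 4 + 2 + 1, 7^23 ≡ 7·14·18·7: 7·14 = 98 ≡ 5, then 5·18 = 90 ≡ 28, then 28·7 = 196 ≡ 10. So 7^23 ≡ 10 (mod 31).
Hence f⁻¹(7) = 10.

10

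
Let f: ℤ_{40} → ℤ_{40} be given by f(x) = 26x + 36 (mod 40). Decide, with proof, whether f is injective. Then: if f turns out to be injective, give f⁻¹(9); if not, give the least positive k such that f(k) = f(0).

By definition, injectivity means: for all s, t in the domain, f(s) = f(t) implies s = t.
We have gcd(26, 40) = 2 > 1. Taking s = 0 and t = 20: f(0) = 36 and f(20) = 26·20 + 36 = 556 ≡ 36 (mod 40).
So f(0) = f(20) while 0 ≠ 20, therefore f is not injective.
Since f is not injective, we find the least positive k with f(k) = f(0): this means 26k ≡ 0 (mod 40), i.e. 40 ∣ 26k. Since gcd(26, 40) = 2, dividing through by 2 this holds exactly when 20 ∣ 13k, and as gcd(13, 20) = 1, exactly when 20 ∣ k.
The smallest positive such k is 20.

20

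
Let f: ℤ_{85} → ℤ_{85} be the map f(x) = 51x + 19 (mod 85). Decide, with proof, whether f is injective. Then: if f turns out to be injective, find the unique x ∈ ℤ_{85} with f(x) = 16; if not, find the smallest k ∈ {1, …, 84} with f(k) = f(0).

We have gcd(51, 85) = 17 > 1. Taking s = 0 and t = 5: f(0) = 19 and f(5) = 51·5 + 19 = 274 ≡ 19 (mod 85).
So f(0) = f(5) while 0 ≠ 5, therefore f is not injective.
Since f is not injective, we find the least positive k with f(k) = f(0): this means 51k ≡ 0 (mod 85), i.e. 85 ∣ 51k. Since gcd(51, 85) = 17, dividing through by 17 this holds exactly when 5 ∣ 3k, and as gcd(3, 5) = 1, exactly when 5 ∣ k.
The smallest positive such k is 5.

5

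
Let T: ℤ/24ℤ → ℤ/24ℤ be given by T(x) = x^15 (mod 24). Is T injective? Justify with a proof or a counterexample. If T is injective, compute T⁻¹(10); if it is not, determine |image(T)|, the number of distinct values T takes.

15

T(0) = 0^15 = 0.
T(6): Repeated squaring mod 24: 6^1 ≡ 6, 6^2 ≡ 6² = 36 ≡ 12, 6^4 ≡ 12² = 144 ≡ 0, 6^8 ≡ 0² = 0. Since 15 = 8 + 4 + 2 + 1, 6^15 ≡ 0·0·12·6: 0·0 = 0, then 0·12 = 0, then 0·6 = 0. So 6^15 ≡ 0 (mod 24).
So T(0) = T(6) = 0 while 0 ≠ 6, thus T is not injective.
Since T is not injective, we determine |image(T)|. Computing x^15 mod 24 for each x (by repeated squaring, reducing mod 24 at every step), the values T(0), T(1), …, T(23) are: 0, 1, 8, 3, 16, 5, 0, 7, 8, 9, 16, 11, 0, 13, 8, 15, 16, 17, 0, 19, 8, 21, 16, 23.
The distinct values are {0, 1, 3, 5, 7, 8, 9, 11, 13, 15, 16, 17, 19, 21, 23}; there are 15 of them.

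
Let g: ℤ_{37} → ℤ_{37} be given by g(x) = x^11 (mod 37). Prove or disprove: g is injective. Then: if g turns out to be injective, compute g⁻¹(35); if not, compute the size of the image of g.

Since 37 is prime, the nonzero elements of ℤ_{37} form a cyclic group of order 36.
As gcd(11, 36) = 1, raising to the 11th power is a bijection on this group: if u^11 ≡ v^11 then (uv^{−1})^11 = 1, and the only element of order dividing gcd(11, 36) = 1 is 1, so u = v.
With g(0) = 0 this makes g injective on all of ℤ_{37}, hence bijective (finite equal-size domain and codomain). In particular g is injective.
Since g is injective, we find the preimage of 35. The inverse of x ↦ x^11 on (ℤ_{37})^× is x ↦ x^23, because 11·23 = 253 = 7·36 + 1 ≡ 1 (mod 36) and x^{36} = 1 for x ≠ 0 (Fermat). So g⁻¹(35) = 35^23 mod 37.
Repeated squaring mod 37: 35^1 ≡ 35, 35^2 ≡ 35² = 1225 ≡ 4, 35^4 ≡ 4² = 16, 35^8 ≡ 16² = 256 ≡ 34, 35^16 ≡ 34² = 1156 ≡ 9. Since 23 = 16 + 4 + 2 + 1, 35^23 ≡ 9·16·4·35: 9·16 = 144 ≡ 33, then 33·4 = 132 ≡ 21, then 21·35 = 735 ≡ 32. So 35^23 ≡ 32 (mod 37).
Hence g⁻¹(35) = 32.

32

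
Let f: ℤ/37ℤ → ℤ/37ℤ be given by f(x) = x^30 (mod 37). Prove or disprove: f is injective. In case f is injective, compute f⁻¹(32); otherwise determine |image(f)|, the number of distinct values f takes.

7

f(3): Repeated squaring mod 37: 3^1 ≡ 3, 3^2 ≡ 3² = 9, 3^4 ≡ 9² = 81 ≡ 7, 3^8 ≡ 7² = 49 ≡ 12, 3^16 ≡ 12² = 144 ≡ 33. Since 30 = 16 + 8 + 4 + 2, 3^30 ≡ 33·12·7·9: 33·12 = 396 ≡ 26, then 26·7 = 182 ≡ 34, then 34·9 = 306 ≡ 10. So 3^30 ≡ 10 (mod 37).
f(4): Repeated squaring mod 37: 4^1 ≡ 4, 4^2 ≡ 4² = 16, 4^4 ≡ 16² = 256 ≡ 34, 4^8 ≡ 34² = 1156 ≡ 9, 4^16 ≡ 9² = 81 ≡ 7. Since 30 = 16 + 8 + 4 + 2, 4^30 ≡ 7·9·34·16: 7·9 = 63 ≡ 26, then 26·34 = 884 ≡ 33, then 33·16 = 528 ≡ 10. So 4^30 ≡ 10 (mod 37).
So f(3) = f(4) = 10 while 3 ≠ 4, so f is not injective.
Since f is not injective, we determine |image(f)|. Computing x^30 mod 37 for each x (by repeated squaring, reducing mod 37 at every step), the values f(0), f(1), …, f(36) are: 0, 1, 11, 10, 10, 27, 36, 10, 36, 26, 1, 1, 26, 27, 36, 11, 26, 11, 27, 27, 11, 26, 11, 36, 27, 26, 1, 1, 26, 36, 10, 36, 27, 10, 10, 11, 1.
The distinct values are {0, 1, 10, 11, 26, 27, 36}; there are 7 of them.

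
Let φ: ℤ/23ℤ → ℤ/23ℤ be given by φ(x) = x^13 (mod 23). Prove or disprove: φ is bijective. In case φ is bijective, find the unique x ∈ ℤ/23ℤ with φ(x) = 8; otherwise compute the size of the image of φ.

Since 23 is prime, the nonzero elements of ℤ/23ℤ form a cyclic group of order 22.
As gcd(13, 22) = 1, raising to the 13th power is a bijection on this group: if s^13 ≡ t^13 then (st^{−1})^13 = 1, and the only element of order dividing gcd(13, 22) = 1 is 1, so s = t.
With φ(0) = 0 this makes φ injective on all of ℤ/23ℤ, hence bijective (finite equal-size domain and codomain). In particular φ is bijective.
Since φ is bijective, we find the preimage of 8. The inverse of x ↦ x^13 on (ℤ/23ℤ)^× is x ↦ x^17, because 13·17 = 221 = 10·22 + 1 ≡ 1 (mod 22) and x^{22} = 1 for x ≠ 0 (Fermat). So φ⁻¹(8) = 8^17 mod 23.
Repeated squaring mod 23: 8^1 ≡ 8, 8^2 ≡ 8² = 64 ≡ 18, 8^4 ≡ 18² = 324 ≡ 2, 8^8 ≡ 2² = 4, 8^16 ≡ 4² = 16. Since 17 = 16 + 1, 8^17 ≡ 16·8: 16·8 = 128 ≡ 13. So 8^17 ≡ 13 (mod 23).
Hence φ⁻¹(8) = 13.

13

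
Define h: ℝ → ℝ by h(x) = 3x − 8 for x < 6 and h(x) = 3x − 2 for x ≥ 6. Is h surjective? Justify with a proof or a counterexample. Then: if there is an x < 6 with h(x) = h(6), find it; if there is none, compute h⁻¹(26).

28/3

Both pieces are strictly increasing (slopes 3 and 3), so each is injective on its own interval.
The left piece maps (−∞, 6) onto (−∞, 10); the right piece maps [6, ∞) onto [16, ∞).
The union (−∞, 10) ∪ [16, ∞) omits the interval between 10 and 16; in particular 10 has no preimage. So h is not surjective.
Because the two images are disjoint, no x < 6 has h(x) = h(6), so we compute h⁻¹(26): 26 lies in [16, ∞), so solve 3x − 2 = 26: x = (26 + 2)/3 = 28/3.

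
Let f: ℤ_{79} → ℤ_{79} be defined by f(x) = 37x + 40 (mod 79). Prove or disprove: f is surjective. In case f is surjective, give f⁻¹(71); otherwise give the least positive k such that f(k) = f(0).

35

Since gcd(37, 79) = 1, 37 is invertible modulo 79. Euclid's algorithm: 79 = 2·37 + 5, 37 = 7·5 + 2, 5 = 2·2 + 1; back-substituting gives 1 = 47·37 − 22·79, so 37⁻¹ ≡ 47 (mod 79).
For any y ∈ ℤ_{79}, x = 47(y − 40) mod 79 satisfies f(x) = 37·47(y − 40) + 40 ≡ y (since 37·47 ≡ 1 mod 79). So every y has a preimage.
Therefore f is surjective.
Since f is surjective, we find f⁻¹(71): we need 37x ≡ 71 − 40 ≡ 31 (mod 79). Using 37⁻¹ = 47: x ≡ 47·31 = 1457 = 18·79 + 35, so x = 35.
Check: f(35) = 37·35 + 40 = 1335 = 16·79 + 71 ≡ 71 (mod 79).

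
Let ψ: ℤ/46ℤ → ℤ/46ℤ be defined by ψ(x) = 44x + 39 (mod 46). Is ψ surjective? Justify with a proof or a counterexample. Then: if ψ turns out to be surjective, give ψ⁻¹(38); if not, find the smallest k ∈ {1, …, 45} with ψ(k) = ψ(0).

23

By definition, ψ is surjective if every y in the codomain equals ψ(x) for some x in the domain.
Since gcd(44, 46) = 2, we have 44x ≡ 0 (mod 2) for all x, so ψ(x) ≡ 1 (mod 2).
But 0 ≢ 1 (mod 2), so 0 ∈ ℤ/46ℤ has no preimage. Thus ψ is not surjective.
Since ψ is not surjective, we find the least positive k with ψ(k) = ψ(0): this means 44k ≡ 0 (mod 46), i.e. 46 ∣ 44k. Since gcd(44, 46) = 2, dividing through by 2 this holds exactly when 23 ∣ 22k, and as gcd(22, 23) = 1, exactly when 23 ∣ k.
The smallest positive such k is 23.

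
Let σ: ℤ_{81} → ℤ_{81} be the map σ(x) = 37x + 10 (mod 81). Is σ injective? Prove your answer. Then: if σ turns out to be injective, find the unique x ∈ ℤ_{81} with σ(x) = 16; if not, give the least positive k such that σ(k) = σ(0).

If σ(x_1) = σ(x_2), then 37x_1 ≡ 37x_2 (mod 81). Because gcd(37, 81) = 1, we may cancel 37 to get x_1 ≡ x_2 (mod 81).
Thus σ is injective.
We now compute 37⁻¹ mod 81 explicitly. Euclid's algorithm: 81 = 2·37 + 7, 37 = 5·7 + 2, 7 = 3·2 + 1; back-substituting gives 1 = 46·37 − 21·81, so 37⁻¹ ≡ 46 (mod 81).
Since σ is injective, we compute σ⁻¹(16): solve 37x + 10 ≡ 16 (mod 81), i.e. 37x ≡ 6 (mod 81).
Multiplying by 37⁻¹ = 46 gives x ≡ 46·6 = 276 = 3·81 + 33 ≡ 33 (mod 81).
Check: σ(33) = 37·33 + 10 = 1231 = 15·81 + 16 ≡ 16 (mod 81).

33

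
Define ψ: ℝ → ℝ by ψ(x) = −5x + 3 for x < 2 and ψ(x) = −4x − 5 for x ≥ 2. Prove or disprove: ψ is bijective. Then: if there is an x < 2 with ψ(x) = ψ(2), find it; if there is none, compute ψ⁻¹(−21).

Both pieces are strictly decreasing (slopes −5 and −4), so each is injective on its own interval.
The left piece maps (−∞, 2) onto (−7, ∞); the right piece maps [2, ∞) onto (−∞, −13].
The images leave a gap (−7 has no preimage), so ψ is not surjective, hence not bijective.
Because the two images are disjoint, no x < 2 has ψ(x) = ψ(2), so we compute ψ⁻¹(−21): −21 lies in (−∞, −13], so solve −4x − 5 = −21: x = (−21 + 5)/(−4) = 4.

4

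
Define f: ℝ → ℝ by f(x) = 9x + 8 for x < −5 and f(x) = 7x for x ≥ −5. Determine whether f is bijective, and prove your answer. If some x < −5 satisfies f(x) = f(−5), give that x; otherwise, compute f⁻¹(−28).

Both pieces are strictly increasing (slopes 9 and 7), so each is injective on its own interval.
The left piece maps (−∞, −5) onto (−∞, −37); the right piece maps [−5, ∞) onto [−35, ∞).
The images leave a gap (−37 has no preimage), so f is not surjective, hence not bijective.
Because the two images are disjoint, no x < −5 has f(x) = f(−5), so we compute f⁻¹(−28): −28 lies in [−35, ∞), so solve 7x = −28: x = (−28 − 0)/7 = −4.

-4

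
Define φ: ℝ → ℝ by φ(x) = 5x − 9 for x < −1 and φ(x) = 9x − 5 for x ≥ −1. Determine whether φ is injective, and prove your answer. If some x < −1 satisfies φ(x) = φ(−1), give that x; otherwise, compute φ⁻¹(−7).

-2/9

Both pieces are strictly increasing (slopes 5 and 9), so each is injective on its own interval.
The left piece maps (−∞, −1) onto (−∞, −14); the right piece maps [−1, ∞) onto [−14, ∞).
These images are disjoint, so no value is attained by both pieces. Hence φ is injective.
Because the two images are disjoint, no x < −1 has φ(x) = φ(−1), so we compute φ⁻¹(−7): −7 lies in [−14, ∞), so solve 9x − 5 = −7: x = (−7 + 5)/9 = −2/9.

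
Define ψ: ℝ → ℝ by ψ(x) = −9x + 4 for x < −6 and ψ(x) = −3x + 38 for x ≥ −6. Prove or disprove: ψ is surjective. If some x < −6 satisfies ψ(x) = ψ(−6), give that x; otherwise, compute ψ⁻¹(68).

-64/9

Both pieces are strictly decreasing (slopes −9 and −3), so each is injective on its own interval.
The left piece maps (−∞, −6) onto (58, ∞); the right piece maps [−6, ∞) onto (−∞, 56].
The union (58, ∞) ∪ (−∞, 56] omits the interval between 58 and 56; in particular 58 has no preimage. So ψ is not surjective.
Because the two images are disjoint, no x < −6 has ψ(x) = ψ(−6), so we compute ψ⁻¹(68): 68 lies in (58, ∞), so solve −9x + 4 = 68: x = (68 − 4)/(−9) = −64/9.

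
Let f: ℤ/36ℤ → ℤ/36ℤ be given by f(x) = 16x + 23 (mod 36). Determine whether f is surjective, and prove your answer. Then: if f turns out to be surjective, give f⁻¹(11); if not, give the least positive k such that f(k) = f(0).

9

By definition, f is surjective if every y in the codomain equals f(x) for some x in the domain.
Since gcd(16, 36) = 4, we have 16x ≡ 0 (mod 4) for all x, so f(x) ≡ 3 (mod 4).
But 0 ≢ 3 (mod 4), so 0 ∈ ℤ/36ℤ has no preimage. Hence f is not surjective.
Since f is not surjective, we find the least positive k with f(k) = f(0): this means 16k ≡ 0 (mod 36), i.e. 36 ∣ 16k. Since gcd(16, 36) = 4, dividing through by 4 this holds exactly when 9 ∣ 4k, and as gcd(4, 9) = 1, exactly when 9 ∣ k.
The smallest positive such k is 9.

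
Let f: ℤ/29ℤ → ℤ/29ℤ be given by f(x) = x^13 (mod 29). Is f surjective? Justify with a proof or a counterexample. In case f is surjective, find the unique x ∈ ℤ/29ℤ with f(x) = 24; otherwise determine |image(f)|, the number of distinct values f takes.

Since 29 is prime, the nonzero elements of ℤ/29ℤ form a cyclic group of order 28.
As gcd(13, 28) = 1, raising to the 13th power is a bijection on this group: if a^13 ≡ b^13 then (ab^{−1})^13 = 1, and the only element of order dividing gcd(13, 28) = 1 is 1, so a = b.
With f(0) = 0 this makes f injective on all of ℤ/29ℤ, hence bijective (finite equal-size domain and codomain). In particular f is surjective.
Since f is surjective, we find the preimage of 24. The inverse of x ↦ x^13 on (ℤ/29ℤ)^× is x ↦ x^13, because 13·13 = 169 = 6·28 + 1 ≡ 1 (mod 28) and x^{28} = 1 for x ≠ 0 (Fermat). So f⁻¹(24) = 24^13 mod 29.
Repeated squaring mod 29: 24^1 ≡ 24, 24^2 ≡ 24² = 576 ≡ 25, 24^4 ≡ 25² = 625 ≡ 16, 24^8 ≡ 16² = 256 ≡ 24. Since 13 = 8 + 4 + 1, 24^13 ≡ 24·16·24: 24·16 = 384 ≡ 7, then 7·24 = 168 ≡ 23. So 24^13 ≡ 23 (mod 29).
Hence f⁻¹(24) = 23.

23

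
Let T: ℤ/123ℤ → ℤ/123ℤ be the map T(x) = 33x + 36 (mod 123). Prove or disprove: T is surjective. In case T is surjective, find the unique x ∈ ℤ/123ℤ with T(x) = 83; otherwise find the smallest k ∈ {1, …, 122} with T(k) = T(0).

Since gcd(33, 123) = 3, we have 33x ≡ 0 (mod 3) for all x, so T(x) ≡ 0 (mod 3).
But 1 ≢ 0 (mod 3), so 1 ∈ ℤ/123ℤ has no preimage. Therefore T is not surjective.
Since T is not surjective, we find the least positive k with T(k) = T(0): this means 33k ≡ 0 (mod 123), i.e. 123 ∣ 33k. Since gcd(33, 123) = 3, dividing through by 3 this holds exactly when 41 ∣ 11k, and as gcd(11, 41) = 1, exactly when 41 ∣ k.
The smallest positive such k is 41.

41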